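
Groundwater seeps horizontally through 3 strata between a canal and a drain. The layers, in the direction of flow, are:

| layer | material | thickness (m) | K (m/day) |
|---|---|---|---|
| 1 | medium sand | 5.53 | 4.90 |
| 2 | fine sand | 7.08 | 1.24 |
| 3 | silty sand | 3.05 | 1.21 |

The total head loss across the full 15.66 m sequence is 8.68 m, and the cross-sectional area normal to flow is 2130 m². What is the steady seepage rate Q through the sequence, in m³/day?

1980

Flow is perpendicular to layering, so the layers act in series and the equivalent K is the thickness-weighted harmonic mean.
Total thickness L = 5.53 + 7.08 + 3.05 = 15.66 m.
Σ(b_i/K_i) = 5.53/4.90 + 7.08/1.24 + 3.05/1.21 = 9.359 d.
K_eq = L / Σ(b_i/K_i) = 15.66 / 9.359 = 1.673 m/day.
Q = K_eq · A · (Δh/L) = 1.673 × 2130 × (8.68/15.66) = 1975 m³/day.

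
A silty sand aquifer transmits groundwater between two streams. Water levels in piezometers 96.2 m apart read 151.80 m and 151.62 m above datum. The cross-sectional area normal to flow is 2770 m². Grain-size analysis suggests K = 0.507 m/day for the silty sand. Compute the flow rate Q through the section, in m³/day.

Hydraulic gradient i = (151.80 − 151.62) / 96.2 = 0.18 / 96.2 = 0.001871.
Darcy's law: Q = K · A · i = 0.5070 × 2770 × 0.001871 = 2.628 m³/day.

2.63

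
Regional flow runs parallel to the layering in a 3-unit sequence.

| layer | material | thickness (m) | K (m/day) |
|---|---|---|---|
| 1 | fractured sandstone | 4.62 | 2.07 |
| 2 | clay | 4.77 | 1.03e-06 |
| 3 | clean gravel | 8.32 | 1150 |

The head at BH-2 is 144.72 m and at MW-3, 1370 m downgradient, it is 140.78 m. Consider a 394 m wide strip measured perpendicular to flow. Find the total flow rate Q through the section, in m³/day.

10900

Flow is parallel to layering, so each bed carries its own Darcy discharge and the transmissivities add.
Σ(K_i·b_i) = 2.07×4.62 + 1.03e-06×4.77 + 1150×8.32 = 9578 m²/day.
Hydraulic gradient i = (144.72 − 140.78) / 1370 = 3.94 / 1370 = 0.002876.
Q = Σ(K_i·b_i) · W · i = 9578 × 394 × 0.002876 = 10852 m³/day.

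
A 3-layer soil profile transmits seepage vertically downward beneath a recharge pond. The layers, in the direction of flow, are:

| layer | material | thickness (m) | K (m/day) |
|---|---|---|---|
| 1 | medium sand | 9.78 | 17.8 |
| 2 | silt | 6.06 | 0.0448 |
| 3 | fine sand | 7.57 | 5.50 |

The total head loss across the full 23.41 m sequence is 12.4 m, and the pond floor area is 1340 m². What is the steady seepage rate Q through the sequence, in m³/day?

Flow is perpendicular to layering, so the layers act in series and the equivalent K is the thickness-weighted harmonic mean.
Total thickness L = 9.78 + 6.06 + 7.57 = 23.41 m.
Σ(b_i/K_i) = 9.78/17.8 + 6.06/0.0448 + 7.57/5.50 = 137.2 d.
K_eq = L / Σ(b_i/K_i) = 23.41 / 137.2 = 0.1706 m/day.
Q = K_eq · A · (Δh/L) = 0.1706 × 1340 × (12.4/23.41) = 121.1 m³/day.

121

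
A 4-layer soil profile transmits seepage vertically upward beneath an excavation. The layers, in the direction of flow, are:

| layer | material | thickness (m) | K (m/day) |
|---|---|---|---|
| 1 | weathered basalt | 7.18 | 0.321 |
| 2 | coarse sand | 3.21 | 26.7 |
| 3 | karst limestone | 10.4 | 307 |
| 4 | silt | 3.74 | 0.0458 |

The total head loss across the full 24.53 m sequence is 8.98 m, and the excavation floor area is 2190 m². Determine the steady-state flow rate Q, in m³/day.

189

Flow is perpendicular to layering, so the layers act in series and the equivalent K is the thickness-weighted harmonic mean.
Total thickness L = 7.18 + 3.21 + 10.4 + 3.74 = 24.53 m.
Σ(b_i/K_i) = 7.18/0.321 + 3.21/26.7 + 10.4/307 + 3.74/0.0458 = 104.2 d.
K_eq = L / Σ(b_i/K_i) = 24.53 / 104.2 = 0.2355 m/day.
Q = K_eq · A · (Δh/L) = 0.2355 × 2190 × (8.98/24.53) = 188.8 m³/day.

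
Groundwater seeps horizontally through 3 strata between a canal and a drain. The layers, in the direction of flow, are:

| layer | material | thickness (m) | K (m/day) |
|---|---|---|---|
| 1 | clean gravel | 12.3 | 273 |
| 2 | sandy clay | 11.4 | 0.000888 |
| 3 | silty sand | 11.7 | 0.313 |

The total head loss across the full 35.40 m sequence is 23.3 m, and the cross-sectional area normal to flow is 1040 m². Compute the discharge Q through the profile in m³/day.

Flow is perpendicular to layering, so the layers act in series and the equivalent K is the thickness-weighted harmonic mean.
Total thickness L = 12.3 + 11.4 + 11.7 = 35.40 m.
Σ(b_i/K_i) = 12.3/273 + 11.4/0.000888 + 11.7/0.313 = 12875 d.
K_eq = L / Σ(b_i/K_i) = 35.40 / 12875 = 0.002749 m/day.
Q = K_eq · A · (Δh/L) = 0.002749 × 1040 × (23.3/35.40) = 1.882 m³/day.

1.88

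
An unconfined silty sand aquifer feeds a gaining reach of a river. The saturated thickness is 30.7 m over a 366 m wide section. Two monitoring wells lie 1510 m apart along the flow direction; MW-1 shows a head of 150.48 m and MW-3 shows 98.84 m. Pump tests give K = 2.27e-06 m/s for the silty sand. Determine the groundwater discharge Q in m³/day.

Convert K: 2.27e-06 m/s × 86400 = 0.1961 m/day.
Cross-sectional area A = 366 × 30.7 = 11236 m².
Hydraulic gradient i = (150.48 − 98.84) / 1510 = 51.64 / 1510 = 0.03420.
Darcy's law: Q = K · A · i = 0.1961 × 11236 × 0.03420 = 75.36 m³/day.

75.4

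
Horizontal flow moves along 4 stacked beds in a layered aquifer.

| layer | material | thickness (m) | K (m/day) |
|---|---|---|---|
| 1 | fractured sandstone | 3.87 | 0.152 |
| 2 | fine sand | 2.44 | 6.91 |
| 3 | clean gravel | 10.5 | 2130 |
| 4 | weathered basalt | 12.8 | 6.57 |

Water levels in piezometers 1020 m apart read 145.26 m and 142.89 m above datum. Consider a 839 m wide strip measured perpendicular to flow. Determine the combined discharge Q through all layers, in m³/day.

Flow is parallel to layering, so each bed carries its own Darcy discharge and the transmissivities add.
Σ(K_i·b_i) = 0.152×3.87 + 6.91×2.44 + 2130×10.5 + 6.57×12.8 = 22467 m²/day.
Hydraulic gradient i = (145.26 − 142.89) / 1020 = 2.37 / 1020 = 0.002324.
Q = Σ(K_i·b_i) · W · i = 22467 × 839 × 0.002324 = 43797 m³/day.

43800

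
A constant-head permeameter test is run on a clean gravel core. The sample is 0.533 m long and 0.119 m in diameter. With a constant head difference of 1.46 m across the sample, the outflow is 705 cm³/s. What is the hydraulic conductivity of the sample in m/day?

2000

Cross-sectional area A = π·(d/2)² = π × (0.119/2)² = 0.01112 m².
Convert discharge: 705 cm³/s = 0.0007050 m³/s.
Darcy's law rearranged: K = Q·L / (A·Δh) = 0.0007050 × 0.533 / (0.01112 × 1.46) = 0.02314 m/s = 1999 m/day.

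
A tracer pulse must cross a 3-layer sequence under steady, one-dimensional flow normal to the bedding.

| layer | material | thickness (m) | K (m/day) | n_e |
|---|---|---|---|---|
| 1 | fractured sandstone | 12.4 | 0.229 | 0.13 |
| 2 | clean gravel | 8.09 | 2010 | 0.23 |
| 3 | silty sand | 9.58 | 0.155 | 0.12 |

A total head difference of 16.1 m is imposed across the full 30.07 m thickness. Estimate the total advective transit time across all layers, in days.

33.3

With flow normal to the layers, continuity requires the same specific discharge q through every layer.
Σ(b_i/K_i) = 12.4/0.229 + 8.09/2010 + 9.58/0.155 = 116.0 d.
q = Δh / Σ(b_i/K_i) = 16.1 / 116.0 = 0.1388 m/day.
In each layer the seepage velocity is v_i = q/n_i, so the layer transit time is t_i = b_i·n_i / q:
  layer 1 (fractured sandstone): t_1 = 12.4 × 0.13 / 0.1388 = 11.61 d
  layer 2 (clean gravel): t_2 = 8.09 × 0.23 / 0.1388 = 13.40 d
  layer 3 (silty sand): t_3 = 9.58 × 0.12 / 0.1388 = 8.280 d
Total t = Σ t_i = 33.29 days.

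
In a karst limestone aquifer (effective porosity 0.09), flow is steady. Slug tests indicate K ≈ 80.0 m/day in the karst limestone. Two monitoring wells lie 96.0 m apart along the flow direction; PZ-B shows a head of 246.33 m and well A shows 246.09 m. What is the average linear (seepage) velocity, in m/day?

2.22

Hydraulic gradient i = (246.33 − 246.09) / 96.0 = 0.24 / 96.0 = 0.002500.
Darcy flux q = K · i = 80.00 × 0.002500 = 0.2000 m/day.
Seepage velocity v = q / n_e = 0.2000 / 0.09 = 2.222 m/day.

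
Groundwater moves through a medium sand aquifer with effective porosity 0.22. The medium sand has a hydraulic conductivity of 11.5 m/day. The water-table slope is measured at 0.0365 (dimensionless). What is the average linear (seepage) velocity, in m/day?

Hydraulic gradient i = 0.0365.
Darcy flux q = K · i = 11.50 × 0.03650 = 0.4197 m/day.
Seepage velocity v = q / n_e = 0.4197 / 0.22 = 1.908 m/day.

1.91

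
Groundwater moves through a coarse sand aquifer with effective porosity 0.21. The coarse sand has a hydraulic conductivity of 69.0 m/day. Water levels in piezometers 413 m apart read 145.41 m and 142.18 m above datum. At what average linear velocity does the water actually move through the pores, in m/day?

Hydraulic gradient i = (145.41 − 142.18) / 413 = 3.23 / 413 = 0.007821.
Darcy flux q = K · i = 69.00 × 0.007821 = 0.5396 m/day.
Seepage velocity v = q / n_e = 0.5396 / 0.21 = 2.570 m/day.

2.57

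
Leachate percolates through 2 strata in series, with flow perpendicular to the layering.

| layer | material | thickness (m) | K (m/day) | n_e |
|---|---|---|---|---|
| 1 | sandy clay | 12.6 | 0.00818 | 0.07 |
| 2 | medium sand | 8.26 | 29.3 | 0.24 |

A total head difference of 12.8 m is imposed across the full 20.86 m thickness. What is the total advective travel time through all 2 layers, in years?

0.944

With flow normal to the layers, continuity requires the same specific discharge q through every layer.
Σ(b_i/K_i) = 12.6/0.00818 + 8.26/29.3 = 1541 d.
q = Δh / Σ(b_i/K_i) = 12.8 / 1541 = 0.008308 m/day.
In each layer the seepage velocity is v_i = q/n_i, so the layer transit time is t_i = b_i·n_i / q:
  layer 1 (sandy clay): t_1 = 12.6 × 0.07 / 0.008308 = 106.2 d
  layer 2 (medium sand): t_2 = 8.26 × 0.24 / 0.008308 = 238.6 d
Total t = Σ t_i = 344.8 days = 0.9439 years.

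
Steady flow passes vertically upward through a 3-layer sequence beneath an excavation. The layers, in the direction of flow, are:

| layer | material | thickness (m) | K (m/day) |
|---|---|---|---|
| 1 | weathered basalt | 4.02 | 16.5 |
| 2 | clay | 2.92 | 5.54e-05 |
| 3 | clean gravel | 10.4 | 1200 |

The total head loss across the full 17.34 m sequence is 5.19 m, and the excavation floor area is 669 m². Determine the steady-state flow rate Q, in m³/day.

Flow is perpendicular to layering, so the layers act in series and the equivalent K is the thickness-weighted harmonic mean.
Total thickness L = 4.02 + 2.92 + 10.4 = 17.34 m.
Σ(b_i/K_i) = 4.02/16.5 + 2.92/5.54e-05 + 10.4/1200 = 52708 d.
K_eq = L / Σ(b_i/K_i) = 17.34 / 52708 = 0.0003290 m/day.
Q = K_eq · A · (Δh/L) = 0.0003290 × 669 × (5.19/17.34) = 0.06587 m³/day.

0.0659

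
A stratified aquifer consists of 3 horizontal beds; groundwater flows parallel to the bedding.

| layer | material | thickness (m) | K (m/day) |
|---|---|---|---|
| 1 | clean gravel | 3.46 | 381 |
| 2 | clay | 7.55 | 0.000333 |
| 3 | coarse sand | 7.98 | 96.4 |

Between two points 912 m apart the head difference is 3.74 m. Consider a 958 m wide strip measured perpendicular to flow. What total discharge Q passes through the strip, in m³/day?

8200

Flow is parallel to layering, so each bed carries its own Darcy discharge and the transmissivities add.
Σ(K_i·b_i) = 381×3.46 + 0.000333×7.55 + 96.4×7.98 = 2088 m²/day.
Hydraulic gradient i = Δh / L = 3.74 / 912 = 0.004101.
Q = Σ(K_i·b_i) · W · i = 2088 × 958 × 0.004101 = 8201 m³/day.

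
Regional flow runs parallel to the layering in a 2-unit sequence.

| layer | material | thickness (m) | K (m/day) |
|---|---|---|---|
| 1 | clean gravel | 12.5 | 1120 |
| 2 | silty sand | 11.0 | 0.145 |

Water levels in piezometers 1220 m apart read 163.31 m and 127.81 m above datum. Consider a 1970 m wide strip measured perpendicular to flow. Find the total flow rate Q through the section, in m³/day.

Flow is parallel to layering, so each bed carries its own Darcy discharge and the transmissivities add.
Σ(K_i·b_i) = 1120×12.5 + 0.145×11.0 = 14002 m²/day.
Hydraulic gradient i = (163.31 − 127.81) / 1220 = 35.5 / 1220 = 0.02910.
Q = Σ(K_i·b_i) · W · i = 14002 × 1970 × 0.02910 = 8.026e+05 m³/day.

803000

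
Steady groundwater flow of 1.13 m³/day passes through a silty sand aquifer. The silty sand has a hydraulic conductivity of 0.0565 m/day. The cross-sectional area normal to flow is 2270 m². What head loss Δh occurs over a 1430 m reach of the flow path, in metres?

12.6

From Q = K·A·i, i = Q / (K·A) = 1.13 / (0.05650 × 2270) = 0.008811.
Head loss Δh = i · L = 0.008811 × 1430 = 12.60 m.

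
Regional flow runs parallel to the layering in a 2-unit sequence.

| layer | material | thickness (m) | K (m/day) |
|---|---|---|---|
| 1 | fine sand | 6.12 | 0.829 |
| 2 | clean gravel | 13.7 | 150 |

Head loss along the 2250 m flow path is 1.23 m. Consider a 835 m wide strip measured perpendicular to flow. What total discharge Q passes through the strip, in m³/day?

940

Flow is parallel to layering, so each bed carries its own Darcy discharge and the transmissivities add.
Σ(K_i·b_i) = 0.829×6.12 + 150×13.7 = 2060 m²/day.
Hydraulic gradient i = Δh / L = 1.23 / 2250 = 0.0005467.
Q = Σ(K_i·b_i) · W · i = 2060 × 835 × 0.0005467 = 940.4 m³/day.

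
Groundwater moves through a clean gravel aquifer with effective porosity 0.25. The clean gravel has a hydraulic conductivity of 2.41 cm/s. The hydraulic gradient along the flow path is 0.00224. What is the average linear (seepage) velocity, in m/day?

18.7

Convert K: 2.41 cm/s × 864 = 2082 m/day.
Hydraulic gradient i = 0.00224.
Darcy flux q = K · i = 2082 × 0.002240 = 4.664 m/day.
Seepage velocity v = q / n_e = 4.664 / 0.25 = 18.66 m/day.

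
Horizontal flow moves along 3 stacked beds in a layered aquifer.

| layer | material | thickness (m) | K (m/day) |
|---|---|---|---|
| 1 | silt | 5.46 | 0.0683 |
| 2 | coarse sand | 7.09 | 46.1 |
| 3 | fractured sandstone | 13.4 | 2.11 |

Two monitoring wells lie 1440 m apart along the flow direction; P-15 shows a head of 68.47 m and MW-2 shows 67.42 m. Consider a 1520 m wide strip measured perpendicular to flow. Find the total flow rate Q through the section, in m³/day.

Flow is parallel to layering, so each bed carries its own Darcy discharge and the transmissivities add.
Σ(K_i·b_i) = 0.0683×5.46 + 46.1×7.09 + 2.11×13.4 = 355.5 m²/day.
Hydraulic gradient i = (68.47 − 67.42) / 1440 = 1.05 / 1440 = 0.0007292.
Q = Σ(K_i·b_i) · W · i = 355.5 × 1520 × 0.0007292 = 394.0 m³/day.

394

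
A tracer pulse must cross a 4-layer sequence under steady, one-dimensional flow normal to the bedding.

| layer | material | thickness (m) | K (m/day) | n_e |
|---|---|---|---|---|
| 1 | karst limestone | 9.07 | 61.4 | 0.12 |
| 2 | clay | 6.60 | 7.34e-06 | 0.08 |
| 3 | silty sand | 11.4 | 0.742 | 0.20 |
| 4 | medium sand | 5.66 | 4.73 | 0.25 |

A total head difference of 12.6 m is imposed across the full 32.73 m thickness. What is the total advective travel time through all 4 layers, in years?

1040

With flow normal to the layers, continuity requires the same specific discharge q through every layer.
Σ(b_i/K_i) = 9.07/61.4 + 6.60/7.34e-06 + 11.4/0.742 + 5.66/4.73 = 8.992e+05 d.
q = Δh / Σ(b_i/K_i) = 12.6 / 8.992e+05 = 1.401e-05 m/day.
In each layer the seepage velocity is v_i = q/n_i, so the layer transit time is t_i = b_i·n_i / q:
  layer 1 (karst limestone): t_1 = 9.07 × 0.12 / 1.401e-05 = 77674 d
  layer 2 (clay): t_2 = 6.60 × 0.08 / 1.401e-05 = 37681 d
  layer 3 (silty sand): t_3 = 11.4 × 0.20 / 1.401e-05 = 1.627e+05 d
  layer 4 (medium sand): t_4 = 5.66 × 0.25 / 1.401e-05 = 1.010e+05 d
Total t = Σ t_i = 3.790e+05 days = 1038 years.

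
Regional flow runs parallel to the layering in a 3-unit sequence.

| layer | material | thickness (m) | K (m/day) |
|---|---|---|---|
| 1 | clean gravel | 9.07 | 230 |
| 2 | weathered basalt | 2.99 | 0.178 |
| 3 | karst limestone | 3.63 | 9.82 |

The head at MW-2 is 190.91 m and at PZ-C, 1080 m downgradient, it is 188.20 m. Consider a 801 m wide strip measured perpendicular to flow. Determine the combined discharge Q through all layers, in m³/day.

4270

Flow is parallel to layering, so each bed carries its own Darcy discharge and the transmissivities add.
Σ(K_i·b_i) = 230×9.07 + 0.178×2.99 + 9.82×3.63 = 2122 m²/day.
Hydraulic gradient i = (190.91 − 188.20) / 1080 = 2.71 / 1080 = 0.002509.
Q = Σ(K_i·b_i) · W · i = 2122 × 801 × 0.002509 = 4266 m³/day.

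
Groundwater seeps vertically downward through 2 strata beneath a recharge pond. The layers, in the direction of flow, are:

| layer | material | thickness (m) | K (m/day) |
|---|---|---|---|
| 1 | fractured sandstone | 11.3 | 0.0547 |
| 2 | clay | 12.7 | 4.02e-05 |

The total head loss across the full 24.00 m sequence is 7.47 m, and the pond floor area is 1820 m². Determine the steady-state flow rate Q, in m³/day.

0.0430

Flow is perpendicular to layering, so the layers act in series and the equivalent K is the thickness-weighted harmonic mean.
Total thickness L = 11.3 + 12.7 = 24.00 m.
Σ(b_i/K_i) = 11.3/0.0547 + 12.7/4.02e-05 = 3.161e+05 d.
K_eq = L / Σ(b_i/K_i) = 24.00 / 3.161e+05 = 7.592e-05 m/day.
Q = K_eq · A · (Δh/L) = 7.592e-05 × 1820 × (7.47/24.00) = 0.04301 m³/day.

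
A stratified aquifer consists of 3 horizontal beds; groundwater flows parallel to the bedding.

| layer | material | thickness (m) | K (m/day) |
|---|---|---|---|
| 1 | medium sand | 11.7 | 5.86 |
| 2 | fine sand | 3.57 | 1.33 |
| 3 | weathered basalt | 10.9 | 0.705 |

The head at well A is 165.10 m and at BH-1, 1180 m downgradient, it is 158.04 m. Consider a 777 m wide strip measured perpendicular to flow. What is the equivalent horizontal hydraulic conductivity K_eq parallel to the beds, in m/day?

Flow is parallel to layering, so each bed carries its own Darcy discharge and the transmissivities add.
Σ(K_i·b_i) = 5.86×11.7 + 1.33×3.57 + 0.705×10.9 = 80.99 m²/day.
Total thickness b = 26.17 m, so K_eq = Σ(K_i·b_i)/b = 3.095 m/day.

3.09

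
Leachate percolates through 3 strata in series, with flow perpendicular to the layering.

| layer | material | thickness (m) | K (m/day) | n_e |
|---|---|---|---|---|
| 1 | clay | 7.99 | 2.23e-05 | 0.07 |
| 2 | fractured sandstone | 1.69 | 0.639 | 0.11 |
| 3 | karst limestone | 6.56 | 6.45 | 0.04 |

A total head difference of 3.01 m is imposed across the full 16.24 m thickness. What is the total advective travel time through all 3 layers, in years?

With flow normal to the layers, continuity requires the same specific discharge q through every layer.
Σ(b_i/K_i) = 7.99/2.23e-05 + 1.69/0.639 + 6.56/6.45 = 3.583e+05 d.
q = Δh / Σ(b_i/K_i) = 3.01 / 3.583e+05 = 8.401e-06 m/day.
In each layer the seepage velocity is v_i = q/n_i, so the layer transit time is t_i = b_i·n_i / q:
  layer 1 (clay): t_1 = 7.99 × 0.07 / 8.401e-06 = 66577 d
  layer 2 (fractured sandstone): t_2 = 1.69 × 0.11 / 8.401e-06 = 22129 d
  layer 3 (karst limestone): t_3 = 6.56 × 0.04 / 8.401e-06 = 31235 d
Total t = Σ t_i = 1.199e+05 days = 328.4 years.

328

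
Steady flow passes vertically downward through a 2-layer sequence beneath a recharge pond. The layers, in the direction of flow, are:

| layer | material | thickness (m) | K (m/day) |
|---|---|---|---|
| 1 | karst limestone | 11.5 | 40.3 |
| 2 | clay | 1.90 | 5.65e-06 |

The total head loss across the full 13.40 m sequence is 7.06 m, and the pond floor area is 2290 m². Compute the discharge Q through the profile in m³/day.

Flow is perpendicular to layering, so the layers act in series and the equivalent K is the thickness-weighted harmonic mean.
Total thickness L = 11.5 + 1.90 = 13.40 m.
Σ(b_i/K_i) = 11.5/40.3 + 1.90/5.65e-06 = 3.363e+05 d.
K_eq = L / Σ(b_i/K_i) = 13.40 / 3.363e+05 = 3.985e-05 m/day.
Q = K_eq · A · (Δh/L) = 3.985e-05 × 2290 × (7.06/13.40) = 0.04808 m³/day.

0.0481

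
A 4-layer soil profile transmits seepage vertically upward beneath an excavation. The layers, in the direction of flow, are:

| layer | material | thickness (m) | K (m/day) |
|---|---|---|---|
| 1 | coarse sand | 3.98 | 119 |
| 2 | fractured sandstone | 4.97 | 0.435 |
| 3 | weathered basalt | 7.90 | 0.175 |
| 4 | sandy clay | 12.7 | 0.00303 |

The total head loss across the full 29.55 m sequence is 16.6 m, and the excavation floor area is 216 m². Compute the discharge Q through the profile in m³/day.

0.844

Flow is perpendicular to layering, so the layers act in series and the equivalent K is the thickness-weighted harmonic mean.
Total thickness L = 3.98 + 4.97 + 7.90 + 12.7 = 29.55 m.
Σ(b_i/K_i) = 3.98/119 + 4.97/0.435 + 7.90/0.175 + 12.7/0.00303 = 4248 d.
K_eq = L / Σ(b_i/K_i) = 29.55 / 4248 = 0.006956 m/day.
Q = K_eq · A · (Δh/L) = 0.006956 × 216 × (16.6/29.55) = 0.8441 m³/day.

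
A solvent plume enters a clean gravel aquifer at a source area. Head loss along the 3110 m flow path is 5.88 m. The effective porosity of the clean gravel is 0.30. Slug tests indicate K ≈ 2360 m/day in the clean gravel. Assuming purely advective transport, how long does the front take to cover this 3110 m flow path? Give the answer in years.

0.572

Hydraulic gradient i = Δh / L = 5.88 / 3110 = 0.001891.
Darcy flux q = K · i = 2360 × 0.001891 = 4.462 m/day.
Seepage velocity v = q / n_e = 4.462 / 0.30 = 14.87 m/day.
Travel time t = L / v = 3110 / 14.87 = 209.1 days = 0.5725 years.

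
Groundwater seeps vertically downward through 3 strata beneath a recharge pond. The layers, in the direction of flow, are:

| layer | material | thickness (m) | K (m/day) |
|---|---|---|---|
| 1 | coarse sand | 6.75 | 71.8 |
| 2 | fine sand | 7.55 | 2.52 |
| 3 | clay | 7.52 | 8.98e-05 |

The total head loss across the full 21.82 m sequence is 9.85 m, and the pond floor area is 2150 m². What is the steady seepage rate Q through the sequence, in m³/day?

Flow is perpendicular to layering, so the layers act in series and the equivalent K is the thickness-weighted harmonic mean.
Total thickness L = 6.75 + 7.55 + 7.52 = 21.82 m.
Σ(b_i/K_i) = 6.75/71.8 + 7.55/2.52 + 7.52/8.98e-05 = 83745 d.
K_eq = L / Σ(b_i/K_i) = 21.82 / 83745 = 0.0002606 m/day.
Q = K_eq · A · (Δh/L) = 0.0002606 × 2150 × (9.85/21.82) = 0.2529 m³/day.

0.253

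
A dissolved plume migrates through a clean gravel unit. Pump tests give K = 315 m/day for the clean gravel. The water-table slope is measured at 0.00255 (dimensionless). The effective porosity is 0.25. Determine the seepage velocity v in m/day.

Hydraulic gradient i = 0.00255.
Darcy flux q = K · i = 315.0 × 0.002550 = 0.8033 m/day.
Seepage velocity v = q / n_e = 0.8033 / 0.25 = 3.213 m/day.

3.21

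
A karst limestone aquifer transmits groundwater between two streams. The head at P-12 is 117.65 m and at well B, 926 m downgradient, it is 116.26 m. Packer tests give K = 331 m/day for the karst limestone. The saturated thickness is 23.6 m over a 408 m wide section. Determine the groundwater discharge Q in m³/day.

4780

Cross-sectional area A = 408 × 23.6 = 9629 m².
Hydraulic gradient i = (117.65 − 116.26) / 926 = 1.39 / 926 = 0.001501.
Darcy's law: Q = K · A · i = 331.0 × 9629 × 0.001501 = 4784 m³/day.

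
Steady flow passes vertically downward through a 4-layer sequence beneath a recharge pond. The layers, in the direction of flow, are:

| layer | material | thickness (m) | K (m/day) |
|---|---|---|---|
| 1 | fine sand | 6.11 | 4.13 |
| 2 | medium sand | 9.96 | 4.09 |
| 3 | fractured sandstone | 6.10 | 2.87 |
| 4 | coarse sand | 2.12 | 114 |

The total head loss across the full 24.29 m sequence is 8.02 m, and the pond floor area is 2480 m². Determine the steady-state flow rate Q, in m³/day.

3280

Flow is perpendicular to layering, so the layers act in series and the equivalent K is the thickness-weighted harmonic mean.
Total thickness L = 6.11 + 9.96 + 6.10 + 2.12 = 24.29 m.
Σ(b_i/K_i) = 6.11/4.13 + 9.96/4.09 + 6.10/2.87 + 2.12/114 = 6.059 d.
K_eq = L / Σ(b_i/K_i) = 24.29 / 6.059 = 4.009 m/day.
Q = K_eq · A · (Δh/L) = 4.009 × 2480 × (8.02/24.29) = 3283 m³/day.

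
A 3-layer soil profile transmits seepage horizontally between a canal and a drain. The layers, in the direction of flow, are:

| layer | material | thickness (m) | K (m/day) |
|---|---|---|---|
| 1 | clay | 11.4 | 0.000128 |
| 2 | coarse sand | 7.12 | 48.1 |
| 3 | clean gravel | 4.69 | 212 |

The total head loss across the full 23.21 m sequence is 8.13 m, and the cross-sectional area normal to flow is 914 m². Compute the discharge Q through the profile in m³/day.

0.0834

Flow is perpendicular to layering, so the layers act in series and the equivalent K is the thickness-weighted harmonic mean.
Total thickness L = 11.4 + 7.12 + 4.69 = 23.21 m.
Σ(b_i/K_i) = 11.4/0.000128 + 7.12/48.1 + 4.69/212 = 89063 d.
K_eq = L / Σ(b_i/K_i) = 23.21 / 89063 = 0.0002606 m/day.
Q = K_eq · A · (Δh/L) = 0.0002606 × 914 × (8.13/23.21) = 0.08343 m³/day.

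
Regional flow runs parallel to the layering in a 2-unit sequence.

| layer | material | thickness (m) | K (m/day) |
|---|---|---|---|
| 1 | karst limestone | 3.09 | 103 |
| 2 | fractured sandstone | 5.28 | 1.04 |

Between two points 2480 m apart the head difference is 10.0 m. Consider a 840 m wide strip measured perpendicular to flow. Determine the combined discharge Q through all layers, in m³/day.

1100

Flow is parallel to layering, so each bed carries its own Darcy discharge and the transmissivities add.
Σ(K_i·b_i) = 103×3.09 + 1.04×5.28 = 323.8 m²/day.
Hydraulic gradient i = Δh / L = 10.0 / 2480 = 0.004032.
Q = Σ(K_i·b_i) · W · i = 323.8 × 840 × 0.004032 = 1097 m³/day.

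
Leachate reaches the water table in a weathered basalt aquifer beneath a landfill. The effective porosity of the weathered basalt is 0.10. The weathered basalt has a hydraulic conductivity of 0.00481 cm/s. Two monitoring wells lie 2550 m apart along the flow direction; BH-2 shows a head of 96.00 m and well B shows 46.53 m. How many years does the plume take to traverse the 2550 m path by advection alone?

Convert K: 0.00481 cm/s × 864 = 4.156 m/day.
Hydraulic gradient i = (96.00 − 46.53) / 2550 = 49.47 / 2550 = 0.01940.
Darcy flux q = K · i = 4.156 × 0.01940 = 0.08062 m/day.
Seepage velocity v = q / n_e = 0.08062 / 0.10 = 0.8062 m/day.
Travel time t = L / v = 2550 / 0.8062 = 3163 days = 8.659 years.

8.66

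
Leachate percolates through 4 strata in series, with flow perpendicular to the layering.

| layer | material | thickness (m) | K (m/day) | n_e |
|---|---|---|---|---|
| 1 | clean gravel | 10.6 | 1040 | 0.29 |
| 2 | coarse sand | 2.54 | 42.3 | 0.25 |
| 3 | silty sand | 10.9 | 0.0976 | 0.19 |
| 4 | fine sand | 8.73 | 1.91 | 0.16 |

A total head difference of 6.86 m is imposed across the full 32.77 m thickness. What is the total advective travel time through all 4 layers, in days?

122

With flow normal to the layers, continuity requires the same specific discharge q through every layer.
Σ(b_i/K_i) = 10.6/1040 + 2.54/42.3 + 10.9/0.0976 + 8.73/1.91 = 116.3 d.
q = Δh / Σ(b_i/K_i) = 6.86 / 116.3 = 0.05897 m/day.
In each layer the seepage velocity is v_i = q/n_i, so the layer transit time is t_i = b_i·n_i / q:
  layer 1 (clean gravel): t_1 = 10.6 × 0.29 / 0.05897 = 52.12 d
  layer 2 (coarse sand): t_2 = 2.54 × 0.25 / 0.05897 = 10.77 d
  layer 3 (silty sand): t_3 = 10.9 × 0.19 / 0.05897 = 35.12 d
  layer 4 (fine sand): t_4 = 8.73 × 0.16 / 0.05897 = 23.68 d
Total t = Σ t_i = 121.7 days.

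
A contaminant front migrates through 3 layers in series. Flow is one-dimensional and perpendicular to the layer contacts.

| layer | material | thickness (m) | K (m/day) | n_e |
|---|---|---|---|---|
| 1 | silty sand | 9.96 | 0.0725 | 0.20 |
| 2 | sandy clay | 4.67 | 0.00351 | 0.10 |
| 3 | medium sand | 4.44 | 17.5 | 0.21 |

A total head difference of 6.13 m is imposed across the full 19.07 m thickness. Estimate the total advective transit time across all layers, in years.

2.22

With flow normal to the layers, continuity requires the same specific discharge q through every layer.
Σ(b_i/K_i) = 9.96/0.0725 + 4.67/0.00351 + 4.44/17.5 = 1468 d.
q = Δh / Σ(b_i/K_i) = 6.13 / 1468 = 0.004175 m/day.
In each layer the seepage velocity is v_i = q/n_i, so the layer transit time is t_i = b_i·n_i / q:
  layer 1 (silty sand): t_1 = 9.96 × 0.20 / 0.004175 = 477.1 d
  layer 2 (sandy clay): t_2 = 4.67 × 0.10 / 0.004175 = 111.8 d
  layer 3 (medium sand): t_3 = 4.44 × 0.21 / 0.004175 = 223.3 d
Total t = Σ t_i = 812.2 days = 2.224 years.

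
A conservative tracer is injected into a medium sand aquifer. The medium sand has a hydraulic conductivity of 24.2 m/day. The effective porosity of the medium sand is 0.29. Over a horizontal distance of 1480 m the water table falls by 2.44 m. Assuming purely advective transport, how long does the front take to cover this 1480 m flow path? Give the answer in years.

Hydraulic gradient i = Δh / L = 2.44 / 1480 = 0.001649.
Darcy flux q = K · i = 24.20 × 0.001649 = 0.03990 m/day.
Seepage velocity v = q / n_e = 0.03990 / 0.29 = 0.1376 m/day.
Travel time t = L / v = 1480 / 0.1376 = 10758 days = 29.45 years.

29.5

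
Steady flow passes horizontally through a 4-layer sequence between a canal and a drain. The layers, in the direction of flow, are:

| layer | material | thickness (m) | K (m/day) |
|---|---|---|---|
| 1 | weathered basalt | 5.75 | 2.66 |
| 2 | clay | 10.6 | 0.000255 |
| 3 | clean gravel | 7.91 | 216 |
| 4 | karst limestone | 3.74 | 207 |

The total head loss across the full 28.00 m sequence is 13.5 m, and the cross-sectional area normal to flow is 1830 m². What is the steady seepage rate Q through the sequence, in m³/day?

0.594

Flow is perpendicular to layering, so the layers act in series and the equivalent K is the thickness-weighted harmonic mean.
Total thickness L = 5.75 + 10.6 + 7.91 + 3.74 = 28.00 m.
Σ(b_i/K_i) = 5.75/2.66 + 10.6/0.000255 + 7.91/216 + 3.74/207 = 41571 d.
K_eq = L / Σ(b_i/K_i) = 28.00 / 41571 = 0.0006735 m/day.
Q = K_eq · A · (Δh/L) = 0.0006735 × 1830 × (13.5/28.00) = 0.5943 m³/day.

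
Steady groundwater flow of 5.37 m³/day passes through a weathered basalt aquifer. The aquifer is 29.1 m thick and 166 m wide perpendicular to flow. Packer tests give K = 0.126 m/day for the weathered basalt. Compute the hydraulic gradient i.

Cross-sectional area A = 166 × 29.1 = 4831 m².
From Q = K·A·i, i = Q / (K·A) = 5.37 / (0.1260 × 4831) = 0.008823.

0.00882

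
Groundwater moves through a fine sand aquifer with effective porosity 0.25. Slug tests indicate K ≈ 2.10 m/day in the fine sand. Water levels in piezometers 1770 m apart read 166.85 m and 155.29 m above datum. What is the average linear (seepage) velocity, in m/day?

Hydraulic gradient i = (166.85 − 155.29) / 1770 = 11.56 / 1770 = 0.006531.
Darcy flux q = K · i = 2.100 × 0.006531 = 0.01372 m/day.
Seepage velocity v = q / n_e = 0.01372 / 0.25 = 0.05486 m/day.

0.0549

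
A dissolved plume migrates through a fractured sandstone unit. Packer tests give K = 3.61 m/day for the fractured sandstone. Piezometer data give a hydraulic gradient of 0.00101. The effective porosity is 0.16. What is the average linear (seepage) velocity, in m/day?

0.0228

Hydraulic gradient i = 0.00101.
Darcy flux q = K · i = 3.610 × 0.001010 = 0.003646 m/day.
Seepage velocity v = q / n_e = 0.003646 / 0.16 = 0.02279 m/day.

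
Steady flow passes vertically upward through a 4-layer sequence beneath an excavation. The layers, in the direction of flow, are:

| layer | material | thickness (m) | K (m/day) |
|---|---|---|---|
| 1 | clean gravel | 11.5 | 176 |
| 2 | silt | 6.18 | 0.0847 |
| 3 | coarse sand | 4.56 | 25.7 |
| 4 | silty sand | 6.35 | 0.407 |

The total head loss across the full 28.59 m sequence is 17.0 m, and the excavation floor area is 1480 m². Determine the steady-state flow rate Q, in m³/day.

Flow is perpendicular to layering, so the layers act in series and the equivalent K is the thickness-weighted harmonic mean.
Total thickness L = 11.5 + 6.18 + 4.56 + 6.35 = 28.59 m.
Σ(b_i/K_i) = 11.5/176 + 6.18/0.0847 + 4.56/25.7 + 6.35/0.407 = 88.81 d.
K_eq = L / Σ(b_i/K_i) = 28.59 / 88.81 = 0.3219 m/day.
Q = K_eq · A · (Δh/L) = 0.3219 × 1480 × (17.0/28.59) = 283.3 m³/day.

283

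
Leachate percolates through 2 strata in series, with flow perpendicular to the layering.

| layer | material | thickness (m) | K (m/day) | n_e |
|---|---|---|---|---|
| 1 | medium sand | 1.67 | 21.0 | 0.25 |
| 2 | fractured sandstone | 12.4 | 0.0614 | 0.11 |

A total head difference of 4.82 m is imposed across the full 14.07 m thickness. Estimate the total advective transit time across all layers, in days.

74.7

With flow normal to the layers, continuity requires the same specific discharge q through every layer.
Σ(b_i/K_i) = 1.67/21.0 + 12.4/0.0614 = 202.0 d.
q = Δh / Σ(b_i/K_i) = 4.82 / 202.0 = 0.02386 m/day.
In each layer the seepage velocity is v_i = q/n_i, so the layer transit time is t_i = b_i·n_i / q:
  layer 1 (medium sand): t_1 = 1.67 × 0.25 / 0.02386 = 17.50 d
  layer 2 (fractured sandstone): t_2 = 12.4 × 0.11 / 0.02386 = 57.17 d
Total t = Σ t_i = 74.67 days.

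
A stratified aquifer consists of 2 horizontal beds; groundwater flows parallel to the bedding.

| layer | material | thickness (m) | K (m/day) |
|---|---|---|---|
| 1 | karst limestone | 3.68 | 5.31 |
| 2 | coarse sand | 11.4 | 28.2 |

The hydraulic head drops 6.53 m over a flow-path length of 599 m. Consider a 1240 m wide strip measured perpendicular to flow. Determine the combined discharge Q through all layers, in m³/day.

4610

Flow is parallel to layering, so each bed carries its own Darcy discharge and the transmissivities add.
Σ(K_i·b_i) = 5.31×3.68 + 28.2×11.4 = 341.0 m²/day.
Hydraulic gradient i = Δh / L = 6.53 / 599 = 0.01090.
Q = Σ(K_i·b_i) · W · i = 341.0 × 1240 × 0.01090 = 4610 m³/day.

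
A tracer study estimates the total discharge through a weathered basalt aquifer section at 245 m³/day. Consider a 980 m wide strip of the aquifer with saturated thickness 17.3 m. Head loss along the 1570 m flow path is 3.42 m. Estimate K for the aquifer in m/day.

6.63

Cross-sectional area A = 980 × 17.3 = 16954 m².
Hydraulic gradient i = Δh / L = 3.42 / 1570 = 0.002178.
From Q = K·A·i, K = Q / (A·i) = 245 / (16954 × 0.002178) = 6.634 m/day.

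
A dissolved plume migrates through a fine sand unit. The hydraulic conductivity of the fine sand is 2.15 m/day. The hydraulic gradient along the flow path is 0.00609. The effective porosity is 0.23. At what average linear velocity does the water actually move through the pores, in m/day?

0.0569

Hydraulic gradient i = 0.00609.
Darcy flux q = K · i = 2.150 × 0.006090 = 0.01309 m/day.
Seepage velocity v = q / n_e = 0.01309 / 0.23 = 0.05693 m/day.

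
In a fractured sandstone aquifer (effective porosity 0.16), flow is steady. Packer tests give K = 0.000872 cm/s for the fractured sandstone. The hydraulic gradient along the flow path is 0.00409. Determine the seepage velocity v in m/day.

Convert K: 0.000872 cm/s × 864 = 0.7534 m/day.
Hydraulic gradient i = 0.00409.
Darcy flux q = K · i = 0.7534 × 0.004090 = 0.003081 m/day.
Seepage velocity v = q / n_e = 0.003081 / 0.16 = 0.01926 m/day.

0.0193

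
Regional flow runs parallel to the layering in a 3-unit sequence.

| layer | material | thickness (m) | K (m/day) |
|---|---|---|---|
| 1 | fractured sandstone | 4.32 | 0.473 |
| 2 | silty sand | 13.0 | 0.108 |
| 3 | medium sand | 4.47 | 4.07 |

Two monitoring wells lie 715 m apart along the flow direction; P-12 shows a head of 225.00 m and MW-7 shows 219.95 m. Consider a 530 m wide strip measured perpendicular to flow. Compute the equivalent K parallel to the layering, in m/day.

Flow is parallel to layering, so each bed carries its own Darcy discharge and the transmissivities add.
Σ(K_i·b_i) = 0.473×4.32 + 0.108×13.0 + 4.07×4.47 = 21.64 m²/day.
Total thickness b = 21.79 m, so K_eq = Σ(K_i·b_i)/b = 0.9931 m/day.

0.993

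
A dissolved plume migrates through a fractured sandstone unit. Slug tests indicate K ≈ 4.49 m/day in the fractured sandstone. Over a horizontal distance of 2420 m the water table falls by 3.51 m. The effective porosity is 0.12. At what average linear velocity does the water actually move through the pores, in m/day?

0.0543

Hydraulic gradient i = Δh / L = 3.51 / 2420 = 0.001450.
Darcy flux q = K · i = 4.490 × 0.001450 = 0.006512 m/day.
Seepage velocity v = q / n_e = 0.006512 / 0.12 = 0.05427 m/day.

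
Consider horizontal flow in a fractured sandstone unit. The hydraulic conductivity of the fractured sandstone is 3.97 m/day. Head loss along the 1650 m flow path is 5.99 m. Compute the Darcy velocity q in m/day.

Hydraulic gradient i = Δh / L = 5.99 / 1650 = 0.003630.
Specific discharge q = K · i = 3.970 × 0.003630 = 0.01441 m/day.

0.0144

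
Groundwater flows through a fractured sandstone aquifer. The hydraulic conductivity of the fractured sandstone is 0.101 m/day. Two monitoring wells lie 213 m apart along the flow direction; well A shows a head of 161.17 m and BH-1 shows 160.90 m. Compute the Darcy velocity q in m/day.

0.000128

Hydraulic gradient i = (161.17 − 160.90) / 213 = 0.27 / 213 = 0.001268.
Specific discharge q = K · i = 0.1010 × 0.001268 = 0.0001280 m/day.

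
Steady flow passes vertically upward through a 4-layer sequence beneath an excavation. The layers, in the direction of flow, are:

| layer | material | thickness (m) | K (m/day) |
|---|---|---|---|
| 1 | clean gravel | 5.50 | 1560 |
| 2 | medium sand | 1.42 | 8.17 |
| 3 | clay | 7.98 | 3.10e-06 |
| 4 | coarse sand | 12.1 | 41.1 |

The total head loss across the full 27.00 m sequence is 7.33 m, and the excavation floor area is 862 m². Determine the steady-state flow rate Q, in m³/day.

Flow is perpendicular to layering, so the layers act in series and the equivalent K is the thickness-weighted harmonic mean.
Total thickness L = 5.50 + 1.42 + 7.98 + 12.1 = 27.00 m.
Σ(b_i/K_i) = 5.50/1560 + 1.42/8.17 + 7.98/3.10e-06 + 12.1/41.1 = 2.574e+06 d.
K_eq = L / Σ(b_i/K_i) = 27.00 / 2.574e+06 = 1.049e-05 m/day.
Q = K_eq · A · (Δh/L) = 1.049e-05 × 862 × (7.33/27.00) = 0.002455 m³/day.

0.00245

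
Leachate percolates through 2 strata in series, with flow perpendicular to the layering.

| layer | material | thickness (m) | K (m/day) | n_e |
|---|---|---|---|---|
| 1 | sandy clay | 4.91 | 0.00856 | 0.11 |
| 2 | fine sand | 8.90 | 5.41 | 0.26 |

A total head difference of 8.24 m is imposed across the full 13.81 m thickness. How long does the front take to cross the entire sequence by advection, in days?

With flow normal to the layers, continuity requires the same specific discharge q through every layer.
Σ(b_i/K_i) = 4.91/0.00856 + 8.90/5.41 = 575.2 d.
q = Δh / Σ(b_i/K_i) = 8.24 / 575.2 = 0.01432 m/day.
In each layer the seepage velocity is v_i = q/n_i, so the layer transit time is t_i = b_i·n_i / q:
  layer 1 (sandy clay): t_1 = 4.91 × 0.11 / 0.01432 = 37.70 d
  layer 2 (fine sand): t_2 = 8.90 × 0.26 / 0.01432 = 161.5 d
Total t = Σ t_i = 199.2 days.

199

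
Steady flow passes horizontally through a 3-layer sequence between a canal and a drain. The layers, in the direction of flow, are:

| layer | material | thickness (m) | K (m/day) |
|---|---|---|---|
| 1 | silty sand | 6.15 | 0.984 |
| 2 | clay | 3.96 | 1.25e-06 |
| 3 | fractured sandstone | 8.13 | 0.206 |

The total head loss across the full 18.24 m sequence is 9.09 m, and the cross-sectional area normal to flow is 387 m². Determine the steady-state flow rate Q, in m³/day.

Flow is perpendicular to layering, so the layers act in series and the equivalent K is the thickness-weighted harmonic mean.
Total thickness L = 6.15 + 3.96 + 8.13 = 18.24 m.
Σ(b_i/K_i) = 6.15/0.984 + 3.96/1.25e-06 + 8.13/0.206 = 3.168e+06 d.
K_eq = L / Σ(b_i/K_i) = 18.24 / 3.168e+06 = 5.757e-06 m/day.
Q = K_eq · A · (Δh/L) = 5.757e-06 × 387 × (9.09/18.24) = 0.001110 m³/day.

0.00111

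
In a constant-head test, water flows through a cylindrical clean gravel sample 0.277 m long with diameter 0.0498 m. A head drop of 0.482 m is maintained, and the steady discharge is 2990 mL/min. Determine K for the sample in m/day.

Cross-sectional area A = π·(d/2)² = π × (0.0498/2)² = 0.001948 m².
Convert discharge: 2990 mL/min = 4.983e-05 m³/s.
Darcy's law rearranged: K = Q·L / (A·Δh) = 4.983e-05 × 0.277 / (0.001948 × 0.482) = 0.01470 m/s = 1270 m/day.

1270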